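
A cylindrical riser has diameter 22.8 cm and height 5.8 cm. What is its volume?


Formula: V = pi * (D/2)^2 * H  (cylinder volume)
Radius = D/2 = 22.8/2 = 11.4 cm
V = pi * 11.4^2 * 5.8 = 2368.0320 cm^3

Answer: 2368.0320 cm^3


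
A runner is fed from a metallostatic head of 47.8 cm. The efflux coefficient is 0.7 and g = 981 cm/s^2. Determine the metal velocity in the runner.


Formula: v = Cd * sqrt(2 * g * h)  (Torricelli with discharge coefficient)
2*g*h = 2 * 981 * 47.8 = 93783.6 cm^2/s^2
sqrt(93783.6) = 306.24108 cm/s
v = 0.7 * 306.24108 = 214.3688 cm/s

Answer: 214.3688 cm/s


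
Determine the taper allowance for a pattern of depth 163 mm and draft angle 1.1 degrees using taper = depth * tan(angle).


Formula: taper = depth * tan(draft_angle)
tan(1.1 deg) = 0.0192010
taper = 163 mm * 0.0192010 = 3.1298 mm

Final answer: 3.1298 mm


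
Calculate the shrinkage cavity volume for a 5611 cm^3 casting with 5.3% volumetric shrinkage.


Formula: V_shrink = V_casting * shrinkage_pct / 100
V_shrink = 5611 cm^3 * 5.3 / 100 = 297.3830 cm^3


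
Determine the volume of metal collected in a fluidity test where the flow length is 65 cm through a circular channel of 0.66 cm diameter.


Formula: V = pi * (d/2)^2 * L  (cylinder volume)
Radius = 0.66/2 = 0.33 cm
V = pi * 0.33^2 * 65 = 22.2378 cm^3

Final answer: 22.2378 cm^3


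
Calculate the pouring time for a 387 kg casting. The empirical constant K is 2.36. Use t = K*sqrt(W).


Formula: t = K * sqrt(W)
sqrt(W) = sqrt(387) = 19.67232
t = 2.36 * 19.67232 = 46.4267 s

Answer: 46.4267 s


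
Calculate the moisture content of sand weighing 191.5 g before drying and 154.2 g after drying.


Formula: MC = (W_wet - W_dry) / W_wet * 100
Water mass = 191.5 - 154.2 = 37.3 g
MC = 37.3 / 191.5 * 100 = 19.4778%

Final answer: 19.4778%


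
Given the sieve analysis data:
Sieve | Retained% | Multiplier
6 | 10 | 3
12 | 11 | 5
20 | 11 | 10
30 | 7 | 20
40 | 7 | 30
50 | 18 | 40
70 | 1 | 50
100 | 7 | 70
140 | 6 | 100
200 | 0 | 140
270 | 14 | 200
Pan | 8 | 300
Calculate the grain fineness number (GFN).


Formula: GFN = sum(pct * multiplier) / sum(pct)
sum(pct * multiplier) = 7605
sum(pct) = 100
GFN = 7605 / 100 = 76.05


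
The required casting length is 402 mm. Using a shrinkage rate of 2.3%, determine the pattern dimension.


Formula: L_pattern = L_casting * (1 + shrinkage_rate/100)
Shrinkage factor = 1 + 2.3/100 = 1.023
L_pattern = 402 mm * 1.023 = 411.2460 mm

Final answer: 411.2460 mm


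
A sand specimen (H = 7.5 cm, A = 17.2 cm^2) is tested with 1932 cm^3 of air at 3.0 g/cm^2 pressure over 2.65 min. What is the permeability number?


Formula: Permeability Number P = (V * H) / (p * A * t)
Numerator: V * H = 1932 * 7.5 = 14490.0
Denominator: p * A * t = 3.0 * 17.2 * 2.65 = 136.74
P = 14490.0 / 136.74 = 105.9675

Answer: 105.9675


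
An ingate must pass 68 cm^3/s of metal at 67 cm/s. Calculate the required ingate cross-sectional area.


Formula: A_ingate = Q / v  (continuity equation)
A = 68 cm^3/s / 67 cm/s = 1.0149 cm^2

Final answer: 1.0149 cm^2


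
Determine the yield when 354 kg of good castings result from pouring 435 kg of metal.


Formula: Casting Yield = (W_good / W_total) * 100
Yield = (354 kg / 435 kg) * 100 = 81.3793%

Final answer: 81.3793%


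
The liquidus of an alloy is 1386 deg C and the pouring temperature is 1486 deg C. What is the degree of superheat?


Formula: Superheat = T_pour - T_melt
Superheat = 1486 - 1386 = 100 deg C


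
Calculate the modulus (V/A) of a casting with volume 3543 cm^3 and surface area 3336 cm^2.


Formula: Casting Modulus M = V / A
M = 3543 cm^3 / 3336 cm^2 = 1.0621 cm


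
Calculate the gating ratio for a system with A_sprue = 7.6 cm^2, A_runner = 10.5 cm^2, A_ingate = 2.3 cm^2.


Sprue:Runner:Ingate = 1 : 10.5/7.6 : 2.3/7.6 = 1:1.38:0.30

Final answer: 1:1.38:0.30


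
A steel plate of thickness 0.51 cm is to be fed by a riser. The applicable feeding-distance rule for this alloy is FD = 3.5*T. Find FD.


Formula: FD = 3.5 * T  (riser feeding-distance rule)
FD = 3.5 * 0.51 cm = 1.7850 cm

Answer: 1.7850 cm


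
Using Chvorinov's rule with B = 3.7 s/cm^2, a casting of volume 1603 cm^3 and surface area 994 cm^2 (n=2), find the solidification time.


Formula: t_s = B * (V/A)^n  (Chvorinov's rule, n=2)
Modulus M = V/A = 1603/994 = 1.612676 cm
M^2 = 1.612676^2 = 2.600724 cm^2
t_s = 3.7 * 2.600724 = 9.6227 s

9.6227 s


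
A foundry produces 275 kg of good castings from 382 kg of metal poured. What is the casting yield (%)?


Formula: Casting Yield = (W_good / W_total) * 100
Yield = (275 kg / 382 kg) * 100 = 71.9895%

Final answer: 71.9895%


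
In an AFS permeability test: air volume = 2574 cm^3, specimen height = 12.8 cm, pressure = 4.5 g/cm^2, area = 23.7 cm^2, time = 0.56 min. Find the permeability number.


Formula: Permeability Number P = (V * H) / (p * A * t)
Numerator: V * H = 2574 * 12.8 = 32947.2
Denominator: p * A * t = 4.5 * 23.7 * 0.56 = 59.724
P = 32947.2 / 59.724 = 551.6576


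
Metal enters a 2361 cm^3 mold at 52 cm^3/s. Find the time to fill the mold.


Formula: t_fill = V_mold / Q_flow
t = 2361 cm^3 / 52 cm^3/s = 45.4038 s


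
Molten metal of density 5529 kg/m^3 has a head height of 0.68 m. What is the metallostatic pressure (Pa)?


Formula: P = rho * g * h
rho * g = 5529 * 9.81 = 54239.49 N/m^3
P = 54239.49 * 0.68 = 36882.8532 Pa

Final answer: 36882.8532 Pa


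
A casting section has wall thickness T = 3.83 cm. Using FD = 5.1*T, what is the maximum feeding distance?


Formula: FD = 5.1 * T  (riser feeding-distance rule)
FD = 5.1 * 3.83 cm = 19.5330 cm

Final answer: 19.5330 cm


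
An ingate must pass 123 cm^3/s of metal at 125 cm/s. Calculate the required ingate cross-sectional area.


Formula: A_ingate = Q / v  (continuity equation)
A = 123 cm^3/s / 125 cm/s = 0.9840 cm^2


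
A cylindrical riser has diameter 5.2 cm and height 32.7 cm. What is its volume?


Formula: V = pi * (D/2)^2 * H  (cylinder volume)
Radius = D/2 = 5.2/2 = 2.6 cm
V = pi * 2.6^2 * 32.7 = 694.4553 cm^3


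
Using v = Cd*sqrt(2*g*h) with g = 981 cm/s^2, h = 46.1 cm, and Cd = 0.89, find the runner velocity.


Formula: v = Cd * sqrt(2 * g * h)  (Torricelli with discharge coefficient)
2*g*h = 2 * 981 * 46.1 = 90448.2 cm^2/s^2
sqrt(90448.2) = 300.74607 cm/s
v = 0.89 * 300.74607 = 267.6640 cm/s

Answer: 267.6640 cm/s


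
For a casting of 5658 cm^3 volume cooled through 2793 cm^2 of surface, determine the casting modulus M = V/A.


Formula: Casting Modulus M = V / A
M = 5658 cm^3 / 2793 cm^2 = 2.0258 cm

Final answer: 2.0258 cm


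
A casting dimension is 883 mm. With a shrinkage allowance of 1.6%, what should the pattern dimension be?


Formula: L_pattern = L_casting * (1 + shrinkage_rate/100)
Shrinkage factor = 1 + 1.6/100 = 1.016
L_pattern = 883 mm * 1.016 = 897.1280 mm

897.1280 mm


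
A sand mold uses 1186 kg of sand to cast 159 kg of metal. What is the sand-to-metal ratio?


Formula: Sand-to-Metal Ratio = W_sand / W_metal
Ratio = 1186 kg / 159 kg = 7.4591

Final answer: 7.4591


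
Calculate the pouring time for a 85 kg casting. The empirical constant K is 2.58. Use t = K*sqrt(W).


Formula: t = K * sqrt(W)
sqrt(W) = sqrt(85) = 9.21954
t = 2.58 * 9.21954 = 23.7864 s


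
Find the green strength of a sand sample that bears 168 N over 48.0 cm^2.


Formula: Compressive Strength = Force / Area
Strength = 168 N / 48.0 cm^2 = 3.5000 N/cm^2


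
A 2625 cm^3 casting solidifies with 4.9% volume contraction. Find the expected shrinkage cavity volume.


Formula: V_shrink = V_casting * shrinkage_pct / 100
V_shrink = 2625 cm^3 * 4.9 / 100 = 128.6250 cm^3


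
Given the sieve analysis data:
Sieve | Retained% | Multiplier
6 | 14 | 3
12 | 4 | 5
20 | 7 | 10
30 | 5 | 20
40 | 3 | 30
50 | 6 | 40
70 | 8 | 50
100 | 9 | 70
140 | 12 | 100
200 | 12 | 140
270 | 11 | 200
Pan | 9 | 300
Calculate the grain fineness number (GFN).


Formula: GFN = sum(pct * multiplier) / sum(pct)
sum(pct * multiplier) = 9372
sum(pct) = 100
GFN = 9372 / 100 = 93.72


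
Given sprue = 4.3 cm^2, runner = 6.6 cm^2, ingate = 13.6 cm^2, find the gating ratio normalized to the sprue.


Sprue:Runner:Ingate = 1 : 6.6/4.3 : 13.6/4.3 = 1:1.53:3.16

1:1.53:3.16


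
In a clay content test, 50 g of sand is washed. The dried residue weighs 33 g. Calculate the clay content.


Formula: Clay% = (W_total - W_washed) / W_total * 100
Clay mass = 50 - 33 = 17 g
Clay% = 17 / 50 * 100 = 34.0000%

Answer: 34.0000%


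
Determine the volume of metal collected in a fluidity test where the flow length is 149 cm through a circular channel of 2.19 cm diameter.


Formula: V = pi * (d/2)^2 * L  (cylinder volume)
Radius = 2.19/2 = 1.095 cm
V = pi * 1.095^2 * 149 = 561.2604 cm^3


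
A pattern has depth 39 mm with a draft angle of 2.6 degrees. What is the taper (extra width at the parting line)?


Formula: taper = depth * tan(draft_angle)
tan(2.6 deg) = 0.0454097
taper = 39 mm * 0.0454097 = 1.7710 mm

Answer: 1.7710 mm


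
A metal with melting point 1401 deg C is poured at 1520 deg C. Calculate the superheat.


Formula: Superheat = T_pour - T_melt
Superheat = 1520 - 1401 = 119 deg C

Final answer: 119 deg C


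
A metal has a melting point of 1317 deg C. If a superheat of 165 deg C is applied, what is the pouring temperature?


Formula: T_pour = T_melt + Superheat
T_pour = 1317 + 165 = 1482 deg C

Final answer: 1482 deg C


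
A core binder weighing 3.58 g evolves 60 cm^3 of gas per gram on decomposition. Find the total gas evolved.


Formula: V_gas = W_binder * gas_evolution_rate
V = 3.58 g * 60 cm^3/g = 214.8000 cm^3

Final answer: 214.8000 cm^3


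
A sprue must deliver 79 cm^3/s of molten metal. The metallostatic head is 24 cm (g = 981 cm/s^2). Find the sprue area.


Formula: v = sqrt(2*g*h), A = Q/v
Velocity: v = sqrt(2 * 981 * 24) = sqrt(47088) = 216.9977 cm/s
Sprue area: A = Q / v = 79 / 216.9977 = 0.3641 cm^2

Final answer: 0.3641 cm^2


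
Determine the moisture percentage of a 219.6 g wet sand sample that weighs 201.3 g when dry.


Formula: MC = (W_wet - W_dry) / W_wet * 100
Water mass = 219.6 - 201.3 = 18.3 g
MC = 18.3 / 219.6 * 100 = 8.3333%


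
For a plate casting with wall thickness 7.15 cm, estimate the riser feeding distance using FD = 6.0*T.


Formula: FD = 6.0 * T  (riser feeding-distance rule)
FD = 6.0 * 7.15 cm = 42.9000 cm

Answer: 42.9000 cm


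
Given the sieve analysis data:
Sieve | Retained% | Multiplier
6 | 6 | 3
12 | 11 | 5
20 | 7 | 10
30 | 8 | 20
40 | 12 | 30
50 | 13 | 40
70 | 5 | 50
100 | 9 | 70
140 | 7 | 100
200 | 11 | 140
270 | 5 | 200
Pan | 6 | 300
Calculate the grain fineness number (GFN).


Formula: GFN = sum(pct * multiplier) / sum(pct)
sum(pct * multiplier) = 7103
sum(pct) = 100
GFN = 7103 / 100 = 71.03

71.03


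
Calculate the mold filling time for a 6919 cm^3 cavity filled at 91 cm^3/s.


Formula: t_fill = V_mold / Q_flow
t = 6919 cm^3 / 91 cm^3/s = 76.0330 s

Answer: 76.0330 s


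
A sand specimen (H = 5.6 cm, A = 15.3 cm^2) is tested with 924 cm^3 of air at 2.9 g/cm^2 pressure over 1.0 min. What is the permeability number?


Formula: Permeability Number P = (V * H) / (p * A * t)
Numerator: V * H = 924 * 5.6 = 5174.4
Denominator: p * A * t = 2.9 * 15.3 * 1.0 = 44.37
P = 5174.4 / 44.37 = 116.6193

Answer: 116.6193


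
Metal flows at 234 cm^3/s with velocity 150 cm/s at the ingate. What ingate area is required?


Formula: A_ingate = Q / v  (continuity equation)
A = 234 cm^3/s / 150 cm/s = 1.5600 cm^2

1.5600 cm^2


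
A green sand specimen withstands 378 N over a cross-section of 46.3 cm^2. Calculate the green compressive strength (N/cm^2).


Formula: Compressive Strength = Force / Area
Strength = 378 N / 46.3 cm^2 = 8.1641 N/cm^2

Final answer: 8.1641 N/cm^2


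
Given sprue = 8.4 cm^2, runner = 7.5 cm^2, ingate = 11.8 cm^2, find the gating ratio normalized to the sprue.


Sprue:Runner:Ingate = 1 : 7.5/8.4 : 11.8/8.4 = 1:0.89:1.40

Answer: 1:0.89:1.40


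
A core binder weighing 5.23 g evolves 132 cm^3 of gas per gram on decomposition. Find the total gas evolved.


Formula: V_gas = W_binder * gas_evolution_rate
V = 5.23 g * 132 cm^3/g = 690.3600 cm^3

Final answer: 690.3600 cm^3


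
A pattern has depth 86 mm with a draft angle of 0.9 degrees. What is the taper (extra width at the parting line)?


Formula: taper = depth * tan(draft_angle)
tan(0.9 deg) = 0.0157093
taper = 86 mm * 0.0157093 = 1.3510 mm

1.3510 mm


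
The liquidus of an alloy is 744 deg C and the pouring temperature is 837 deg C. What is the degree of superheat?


Formula: Superheat = T_pour - T_melt
Superheat = 837 - 744 = 93 deg C

93 deg C


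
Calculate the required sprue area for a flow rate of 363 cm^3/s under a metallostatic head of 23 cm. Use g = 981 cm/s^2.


Formula: v = sqrt(2*g*h), A = Q/v
Velocity: v = sqrt(2 * 981 * 23) = sqrt(45126) = 212.4288 cm/s
Sprue area: A = Q / v = 363 / 212.4288 = 1.7088 cm^2


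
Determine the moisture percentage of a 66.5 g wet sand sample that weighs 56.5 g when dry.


Formula: MC = (W_wet - W_dry) / W_wet * 100
Water mass = 66.5 - 56.5 = 10.0 g
MC = 10.0 / 66.5 * 100 = 15.0376%

15.0376%


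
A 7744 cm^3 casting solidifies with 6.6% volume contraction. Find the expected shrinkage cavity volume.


Formula: V_shrink = V_casting * shrinkage_pct / 100
V_shrink = 7744 cm^3 * 6.6 / 100 = 511.1040 cm^3

Answer: 511.1040 cm^3


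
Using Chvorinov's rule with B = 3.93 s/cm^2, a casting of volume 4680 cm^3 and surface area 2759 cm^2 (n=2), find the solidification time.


Formula: t_s = B * (V/A)^n  (Chvorinov's rule, n=2)
Modulus M = V/A = 4680/2759 = 1.696267 cm
M^2 = 1.696267^2 = 2.877322 cm^2
t_s = 3.93 * 2.877322 = 11.3079 s

11.3079 s


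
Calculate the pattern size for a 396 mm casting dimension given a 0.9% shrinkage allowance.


Formula: L_pattern = L_casting * (1 + shrinkage_rate/100)
Shrinkage factor = 1 + 0.9/100 = 1.009
L_pattern = 396 mm * 1.009 = 399.5640 mm


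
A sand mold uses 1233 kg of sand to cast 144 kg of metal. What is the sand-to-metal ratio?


Formula: Sand-to-Metal Ratio = W_sand / W_metal
Ratio = 1233 kg / 144 kg = 8.5625

Final answer: 8.5625


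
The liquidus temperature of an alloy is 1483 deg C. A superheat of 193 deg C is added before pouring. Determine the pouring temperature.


Formula: T_pour = T_melt + Superheat
T_pour = 1483 + 193 = 1676 deg C

Final answer: 1676 deg C


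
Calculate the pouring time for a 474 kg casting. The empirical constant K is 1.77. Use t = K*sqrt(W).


Formula: t = K * sqrt(W)
sqrt(W) = sqrt(474) = 21.77154
t = 1.77 * 21.77154 = 38.5356 s


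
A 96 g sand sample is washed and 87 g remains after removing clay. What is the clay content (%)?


Formula: Clay% = (W_total - W_washed) / W_total * 100
Clay mass = 96 - 87 = 9 g
Clay% = 9 / 96 * 100 = 9.3750%

Answer: 9.3750%


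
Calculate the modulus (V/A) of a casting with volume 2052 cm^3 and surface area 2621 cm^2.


Formula: Casting Modulus M = V / A
M = 2052 cm^3 / 2621 cm^2 = 0.7829 cm

0.7829 cm


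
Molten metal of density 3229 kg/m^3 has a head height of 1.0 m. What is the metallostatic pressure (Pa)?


Formula: P = rho * g * h
rho * g = 3229 * 9.81 = 31676.49 N/m^3
P = 31676.49 * 1.0 = 31676.4900 Pa

Final answer: 31676.4900 Pa


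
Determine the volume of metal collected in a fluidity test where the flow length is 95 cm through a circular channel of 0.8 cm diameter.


Formula: V = pi * (d/2)^2 * L  (cylinder volume)
Radius = 0.8/2 = 0.4 cm
V = pi * 0.4^2 * 95 = 47.7522 cm^3

Answer: 47.7522 cm^3


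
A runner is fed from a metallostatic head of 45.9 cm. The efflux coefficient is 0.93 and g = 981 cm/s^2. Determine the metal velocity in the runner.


Formula: v = Cd * sqrt(2 * g * h)  (Torricelli with discharge coefficient)
2*g*h = 2 * 981 * 45.9 = 90055.8 cm^2/s^2
sqrt(90055.8) = 300.09299 cm/s
v = 0.93 * 300.09299 = 279.0865 cm/s


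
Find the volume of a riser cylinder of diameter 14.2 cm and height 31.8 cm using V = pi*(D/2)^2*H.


Formula: V = pi * (D/2)^2 * H  (cylinder volume)
Radius = D/2 = 14.2/2 = 7.1 cm
V = pi * 7.1^2 * 31.8 = 5036.0924 cm^3

Answer: 5036.0924 cm^3


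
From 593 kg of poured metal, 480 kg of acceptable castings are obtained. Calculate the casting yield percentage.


Formula: Casting Yield = (W_good / W_total) * 100
Yield = (480 kg / 593 kg) * 100 = 80.9444%


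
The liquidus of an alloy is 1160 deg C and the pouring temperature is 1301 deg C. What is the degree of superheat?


Formula: Superheat = T_pour - T_melt
Superheat = 1301 - 1160 = 141 deg C

Answer: 141 deg C


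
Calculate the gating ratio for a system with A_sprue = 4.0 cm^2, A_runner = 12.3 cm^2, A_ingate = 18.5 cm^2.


Sprue:Runner:Ingate = 1 : 12.3/4.0 : 18.5/4.0 = 1:3.08:4.63

1:3.08:4.63


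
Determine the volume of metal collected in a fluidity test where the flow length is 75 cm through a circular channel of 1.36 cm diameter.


Formula: V = pi * (d/2)^2 * L  (cylinder volume)
Radius = 1.36/2 = 0.68 cm
V = pi * 0.68^2 * 75 = 108.9504 cm^3


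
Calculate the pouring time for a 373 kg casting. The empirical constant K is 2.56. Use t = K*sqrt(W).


Formula: t = K * sqrt(W)
sqrt(W) = sqrt(373) = 19.31321
t = 2.56 * 19.31321 = 49.4418 s

Final answer: 49.4418 s


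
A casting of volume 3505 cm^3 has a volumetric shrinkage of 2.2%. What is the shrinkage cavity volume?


Formula: V_shrink = V_casting * shrinkage_pct / 100
V_shrink = 3505 cm^3 * 2.2 / 100 = 77.1100 cm^3

Answer: 77.1100 cm^3


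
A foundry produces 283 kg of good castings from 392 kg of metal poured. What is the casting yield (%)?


Formula: Casting Yield = (W_good / W_total) * 100
Yield = (283 kg / 392 kg) * 100 = 72.1939%


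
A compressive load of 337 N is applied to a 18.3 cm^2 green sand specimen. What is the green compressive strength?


Formula: Compressive Strength = Force / Area
Strength = 337 N / 18.3 cm^2 = 18.4153 N/cm^2

18.4153 N/cm^2


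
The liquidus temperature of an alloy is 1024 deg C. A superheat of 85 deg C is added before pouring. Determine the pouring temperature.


Formula: T_pour = T_melt + Superheat
T_pour = 1024 + 85 = 1109 deg C

1109 deg C


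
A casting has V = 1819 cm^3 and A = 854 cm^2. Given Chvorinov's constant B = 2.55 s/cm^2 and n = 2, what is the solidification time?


Formula: t_s = B * (V/A)^n  (Chvorinov's rule, n=2)
Modulus M = V/A = 1819/854 = 2.129977 cm
M^2 = 2.129977^2 = 4.536802 cm^2
t_s = 2.55 * 4.536802 = 11.5688 s

Answer: 11.5688 s


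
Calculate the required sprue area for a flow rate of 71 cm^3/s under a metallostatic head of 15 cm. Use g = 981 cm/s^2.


Formula: v = sqrt(2*g*h), A = Q/v
Velocity: v = sqrt(2 * 981 * 15) = sqrt(29430) = 171.5517 cm/s
Sprue area: A = Q / v = 71 / 171.5517 = 0.4139 cm^2

Answer: 0.4139 cm^2


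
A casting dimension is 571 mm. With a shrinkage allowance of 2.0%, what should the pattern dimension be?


Formula: L_pattern = L_casting * (1 + shrinkage_rate/100)
Shrinkage factor = 1 + 2.0/100 = 1.02
L_pattern = 571 mm * 1.02 = 582.4200 mm

Final answer: 582.4200 mm


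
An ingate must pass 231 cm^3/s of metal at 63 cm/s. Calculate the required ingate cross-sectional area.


Formula: A_ingate = Q / v  (continuity equation)
A = 231 cm^3/s / 63 cm/s = 3.6667 cm^2

3.6667 cm^2


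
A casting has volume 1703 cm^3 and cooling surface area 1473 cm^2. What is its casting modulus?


Formula: Casting Modulus M = V / A
M = 1703 cm^3 / 1473 cm^2 = 1.1561 cm

Answer: 1.1561 cm


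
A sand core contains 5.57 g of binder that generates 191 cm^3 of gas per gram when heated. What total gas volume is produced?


Formula: V_gas = W_binder * gas_evolution_rate
V = 5.57 g * 191 cm^3/g = 1063.8700 cm^3

1063.8700 cm^3


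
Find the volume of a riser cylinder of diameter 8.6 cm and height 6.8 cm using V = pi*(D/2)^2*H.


Formula: V = pi * (D/2)^2 * H  (cylinder volume)
Radius = D/2 = 8.6/2 = 4.3 cm
V = pi * 4.3^2 * 6.8 = 394.9987 cm^3


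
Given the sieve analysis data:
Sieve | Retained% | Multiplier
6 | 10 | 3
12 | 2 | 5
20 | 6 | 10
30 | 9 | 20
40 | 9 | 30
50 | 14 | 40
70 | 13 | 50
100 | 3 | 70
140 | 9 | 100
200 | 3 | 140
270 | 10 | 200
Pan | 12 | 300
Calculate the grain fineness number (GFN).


Formula: GFN = sum(pct * multiplier) / sum(pct)
sum(pct * multiplier) = 8890
sum(pct) = 100
GFN = 8890 / 100 = 88.90

Final answer: 88.90


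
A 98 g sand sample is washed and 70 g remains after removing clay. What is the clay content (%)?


Formula: Clay% = (W_total - W_washed) / W_total * 100
Clay mass = 98 - 70 = 28 g
Clay% = 28 / 98 * 100 = 28.5714%

Answer: 28.5714%


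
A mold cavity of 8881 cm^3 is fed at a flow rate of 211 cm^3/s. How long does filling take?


Formula: t_fill = V_mold / Q_flow
t = 8881 cm^3 / 211 cm^3/s = 42.0900 s

Answer: 42.0900 s


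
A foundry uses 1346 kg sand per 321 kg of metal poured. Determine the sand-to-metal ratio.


Formula: Sand-to-Metal Ratio = W_sand / W_metal
Ratio = 1346 kg / 321 kg = 4.1931


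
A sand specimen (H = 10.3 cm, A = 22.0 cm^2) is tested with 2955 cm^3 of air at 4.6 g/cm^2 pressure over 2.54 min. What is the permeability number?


Formula: Permeability Number P = (V * H) / (p * A * t)
Numerator: V * H = 2955 * 10.3 = 30436.5
Denominator: p * A * t = 4.6 * 22.0 * 2.54 = 257.048
P = 30436.5 / 257.048 = 118.4078

Final answer: 118.4078


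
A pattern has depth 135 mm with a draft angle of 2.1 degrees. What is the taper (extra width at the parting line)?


Formula: taper = depth * tan(draft_angle)
tan(2.1 deg) = 0.0366683
taper = 135 mm * 0.0366683 = 4.9502 mm

4.9502 mm


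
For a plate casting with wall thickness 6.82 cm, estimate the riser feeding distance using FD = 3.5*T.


Formula: FD = 3.5 * T  (riser feeding-distance rule)
FD = 3.5 * 6.82 cm = 23.8700 cm

Final answer: 23.8700 cm


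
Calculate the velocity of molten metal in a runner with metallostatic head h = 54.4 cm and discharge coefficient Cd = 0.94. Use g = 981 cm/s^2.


Formula: v = Cd * sqrt(2 * g * h)  (Torricelli with discharge coefficient)
2*g*h = 2 * 981 * 54.4 = 106732.8 cm^2/s^2
sqrt(106732.8) = 326.69986 cm/s
v = 0.94 * 326.69986 = 307.0979 cm/s


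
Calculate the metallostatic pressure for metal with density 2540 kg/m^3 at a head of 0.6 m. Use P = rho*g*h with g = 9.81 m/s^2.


Formula: P = rho * g * h
rho * g = 2540 * 9.81 = 24917.4 N/m^3
P = 24917.4 * 0.6 = 14950.4400 Pa

14950.4400 Pa


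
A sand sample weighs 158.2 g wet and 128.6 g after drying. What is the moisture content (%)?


Formula: MC = (W_wet - W_dry) / W_wet * 100
Water mass = 158.2 - 128.6 = 29.6 g
MC = 29.6 / 158.2 * 100 = 18.7105%

18.7105%


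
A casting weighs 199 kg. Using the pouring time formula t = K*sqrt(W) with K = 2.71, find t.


Formula: t = K * sqrt(W)
sqrt(W) = sqrt(199) = 14.10674
t = 2.71 * 14.10674 = 38.2293 s

Answer: 38.2293 s


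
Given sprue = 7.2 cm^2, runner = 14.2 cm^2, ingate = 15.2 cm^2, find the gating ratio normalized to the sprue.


Sprue:Runner:Ingate = 1 : 14.2/7.2 : 15.2/7.2 = 1:1.97:2.11

1:1.97:2.11


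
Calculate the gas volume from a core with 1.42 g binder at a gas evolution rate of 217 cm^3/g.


Formula: V_gas = W_binder * gas_evolution_rate
V = 1.42 g * 217 cm^3/g = 308.1400 cm^3

Final answer: 308.1400 cm^3


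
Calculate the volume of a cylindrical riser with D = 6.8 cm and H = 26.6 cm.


Formula: V = pi * (D/2)^2 * H  (cylinder volume)
Radius = D/2 = 6.8/2 = 3.4 cm
V = pi * 3.4^2 * 26.6 = 966.0272 cm^3


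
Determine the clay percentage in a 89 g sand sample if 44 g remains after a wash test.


Formula: Clay% = (W_total - W_washed) / W_total * 100
Clay mass = 89 - 44 = 45 g
Clay% = 45 / 89 * 100 = 50.5618%

50.5618%


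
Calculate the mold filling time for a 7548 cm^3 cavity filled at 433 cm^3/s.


Formula: t_fill = V_mold / Q_flow
t = 7548 cm^3 / 433 cm^3/s = 17.4319 s

Answer: 17.4319 s


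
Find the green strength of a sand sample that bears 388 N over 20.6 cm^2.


Formula: Compressive Strength = Force / Area
Strength = 388 N / 20.6 cm^2 = 18.8350 N/cm^2

Final answer: 18.8350 N/cm^2


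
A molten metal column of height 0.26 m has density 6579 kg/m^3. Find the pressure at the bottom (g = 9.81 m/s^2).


Formula: P = rho * g * h
rho * g = 6579 * 9.81 = 64539.99 N/m^3
P = 64539.99 * 0.26 = 16780.3974 Pa

Answer: 16780.3974 Pa


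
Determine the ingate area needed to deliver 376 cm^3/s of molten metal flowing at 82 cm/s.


Formula: A_ingate = Q / v  (continuity equation)
A = 376 cm^3/s / 82 cm/s = 4.5854 cm^2

4.5854 cm^2


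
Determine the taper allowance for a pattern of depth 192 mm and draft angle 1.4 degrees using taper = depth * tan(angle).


Formula: taper = depth * tan(draft_angle)
tan(1.4 deg) = 0.0244395
taper = 192 mm * 0.0244395 = 4.6924 mm

Answer: 4.6924 mm


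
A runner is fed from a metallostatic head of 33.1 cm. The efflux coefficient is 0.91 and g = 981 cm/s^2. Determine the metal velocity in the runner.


Formula: v = Cd * sqrt(2 * g * h)  (Torricelli with discharge coefficient)
2*g*h = 2 * 981 * 33.1 = 64942.2 cm^2/s^2
sqrt(64942.2) = 254.83760 cm/s
v = 0.91 * 254.83760 = 231.9022 cm/s

231.9022 cm/s


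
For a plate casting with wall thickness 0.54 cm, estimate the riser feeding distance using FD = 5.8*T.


Formula: FD = 5.8 * T  (riser feeding-distance rule)
FD = 5.8 * 0.54 cm = 3.1320 cm


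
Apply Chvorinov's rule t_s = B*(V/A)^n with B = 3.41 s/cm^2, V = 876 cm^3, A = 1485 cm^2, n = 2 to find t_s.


Formula: t_s = B * (V/A)^n  (Chvorinov's rule, n=2)
Modulus M = V/A = 876/1485 = 0.589899 cm
M^2 = 0.589899^2 = 0.347981 cm^2
t_s = 3.41 * 0.347981 = 1.1866 s

1.1866 s


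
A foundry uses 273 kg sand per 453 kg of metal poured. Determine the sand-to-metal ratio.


Formula: Sand-to-Metal Ratio = W_sand / W_metal
Ratio = 273 kg / 453 kg = 0.6026

Answer: 0.6026


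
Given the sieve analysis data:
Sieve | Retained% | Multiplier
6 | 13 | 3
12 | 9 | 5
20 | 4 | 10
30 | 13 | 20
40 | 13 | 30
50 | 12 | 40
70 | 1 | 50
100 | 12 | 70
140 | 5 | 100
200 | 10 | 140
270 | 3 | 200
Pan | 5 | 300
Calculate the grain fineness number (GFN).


Formula: GFN = sum(pct * multiplier) / sum(pct)
sum(pct * multiplier) = 6144
sum(pct) = 100
GFN = 6144 / 100 = 61.44


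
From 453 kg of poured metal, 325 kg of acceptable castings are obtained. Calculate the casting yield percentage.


Formula: Casting Yield = (W_good / W_total) * 100
Yield = (325 kg / 453 kg) * 100 = 71.7439%


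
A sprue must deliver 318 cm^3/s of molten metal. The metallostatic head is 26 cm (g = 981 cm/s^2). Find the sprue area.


Formula: v = sqrt(2*g*h), A = Q/v
Velocity: v = sqrt(2 * 981 * 26) = sqrt(51012) = 225.8584 cm/s
Sprue area: A = Q / v = 318 / 225.8584 = 1.4080 cm^2

Final answer: 1.4080 cm^2


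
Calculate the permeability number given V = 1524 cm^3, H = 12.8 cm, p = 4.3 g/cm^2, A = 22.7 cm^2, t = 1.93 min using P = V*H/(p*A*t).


Formula: Permeability Number P = (V * H) / (p * A * t)
Numerator: V * H = 1524 * 12.8 = 19507.2
Denominator: p * A * t = 4.3 * 22.7 * 1.93 = 188.3873
P = 19507.2 / 188.3873 = 103.5484

Final answer: 103.5484


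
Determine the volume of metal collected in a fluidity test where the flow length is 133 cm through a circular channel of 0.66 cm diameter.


Formula: V = pi * (d/2)^2 * L  (cylinder volume)
Radius = 0.66/2 = 0.33 cm
V = pi * 0.33^2 * 133 = 45.5019 cm^3


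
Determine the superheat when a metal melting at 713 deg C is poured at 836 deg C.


Formula: Superheat = T_pour - T_melt
Superheat = 836 - 713 = 123 deg C

Final answer: 123 deg C


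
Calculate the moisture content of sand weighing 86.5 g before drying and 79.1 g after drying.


Formula: MC = (W_wet - W_dry) / W_wet * 100
Water mass = 86.5 - 79.1 = 7.4 g
MC = 7.4 / 86.5 * 100 = 8.5549%


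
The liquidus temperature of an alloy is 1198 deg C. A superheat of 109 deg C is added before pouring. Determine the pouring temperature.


Formula: T_pour = T_melt + Superheat
T_pour = 1198 + 109 = 1307 deg C

Answer: 1307 deg C


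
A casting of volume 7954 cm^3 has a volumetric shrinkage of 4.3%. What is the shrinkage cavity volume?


Formula: V_shrink = V_casting * shrinkage_pct / 100
V_shrink = 7954 cm^3 * 4.3 / 100 = 342.0220 cm^3

Answer: 342.0220 cm^3


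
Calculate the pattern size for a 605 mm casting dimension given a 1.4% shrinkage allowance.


Formula: L_pattern = L_casting * (1 + shrinkage_rate/100)
Shrinkage factor = 1 + 1.4/100 = 1.014
L_pattern = 605 mm * 1.014 = 613.4700 mm

Answer: 613.4700 mm


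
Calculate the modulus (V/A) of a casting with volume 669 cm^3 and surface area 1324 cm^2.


Formula: Casting Modulus M = V / A
M = 669 cm^3 / 1324 cm^2 = 0.5053 cm

Answer: 0.5053 cm


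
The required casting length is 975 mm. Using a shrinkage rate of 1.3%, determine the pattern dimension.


Formula: L_pattern = L_casting * (1 + shrinkage_rate/100)
Shrinkage factor = 1 + 1.3/100 = 1.013
L_pattern = 975 mm * 1.013 = 987.6750 mm

Answer: 987.6750 mm


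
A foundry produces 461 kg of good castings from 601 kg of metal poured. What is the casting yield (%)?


Formula: Casting Yield = (W_good / W_total) * 100
Yield = (461 kg / 601 kg) * 100 = 76.7055%

Final answer: 76.7055%


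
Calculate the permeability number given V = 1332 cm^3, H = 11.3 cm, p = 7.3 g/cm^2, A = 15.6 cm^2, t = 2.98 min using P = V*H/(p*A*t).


Formula: Permeability Number P = (V * H) / (p * A * t)
Numerator: V * H = 1332 * 11.3 = 15051.6
Denominator: p * A * t = 7.3 * 15.6 * 2.98 = 339.3624
P = 15051.6 / 339.3624 = 44.3526

Answer: 44.3526


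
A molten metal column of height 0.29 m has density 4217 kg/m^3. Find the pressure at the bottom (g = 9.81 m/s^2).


Formula: P = rho * g * h
rho * g = 4217 * 9.81 = 41368.77 N/m^3
P = 41368.77 * 0.29 = 11996.9433 Pa

11996.9433 Pa


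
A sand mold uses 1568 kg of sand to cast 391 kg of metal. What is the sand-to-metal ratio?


Formula: Sand-to-Metal Ratio = W_sand / W_metal
Ratio = 1568 kg / 391 kg = 4.0102

Final answer: 4.0102


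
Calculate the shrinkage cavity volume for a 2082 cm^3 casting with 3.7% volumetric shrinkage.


Formula: V_shrink = V_casting * shrinkage_pct / 100
V_shrink = 2082 cm^3 * 3.7 / 100 = 77.0340 cm^3

Answer: 77.0340 cm^3


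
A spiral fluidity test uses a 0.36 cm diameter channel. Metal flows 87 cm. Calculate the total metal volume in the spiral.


Formula: V = pi * (d/2)^2 * L  (cylinder volume)
Radius = 0.36/2 = 0.18 cm
V = pi * 0.18^2 * 87 = 8.8555 cm^3

Answer: 8.8555 cm^3


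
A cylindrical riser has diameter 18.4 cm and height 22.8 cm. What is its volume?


Formula: V = pi * (D/2)^2 * H  (cylinder volume)
Radius = D/2 = 18.4/2 = 9.2 cm
V = pi * 9.2^2 * 22.8 = 6062.6204 cm^3


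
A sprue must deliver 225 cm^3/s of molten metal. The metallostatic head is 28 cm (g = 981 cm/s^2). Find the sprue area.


Formula: v = sqrt(2*g*h), A = Q/v
Velocity: v = sqrt(2 * 981 * 28) = sqrt(54936) = 234.3843 cm/s
Sprue area: A = Q / v = 225 / 234.3843 = 0.9600 cm^2

0.9600 cm^2


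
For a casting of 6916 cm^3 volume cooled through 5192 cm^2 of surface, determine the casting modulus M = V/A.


Formula: Casting Modulus M = V / A
M = 6916 cm^3 / 5192 cm^2 = 1.3320 cm

Answer: 1.3320 cm


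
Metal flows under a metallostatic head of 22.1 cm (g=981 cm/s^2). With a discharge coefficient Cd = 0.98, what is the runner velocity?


Formula: v = Cd * sqrt(2 * g * h)  (Torricelli with discharge coefficient)
2*g*h = 2 * 981 * 22.1 = 43360.2 cm^2/s^2
sqrt(43360.2) = 208.23112 cm/s
v = 0.98 * 208.23112 = 204.0665 cm/s

Answer: 204.0665 cm/s


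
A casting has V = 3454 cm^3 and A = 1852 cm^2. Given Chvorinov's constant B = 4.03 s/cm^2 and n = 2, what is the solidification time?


Formula: t_s = B * (V/A)^n  (Chvorinov's rule, n=2)
Modulus M = V/A = 3454/1852 = 1.865011 cm
M^2 = 1.865011^2 = 3.478266 cm^2
t_s = 4.03 * 3.478266 = 14.0174 s

Answer: 14.0174 s


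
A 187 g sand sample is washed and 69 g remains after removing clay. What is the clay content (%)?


Formula: Clay% = (W_total - W_washed) / W_total * 100
Clay mass = 187 - 69 = 118 g
Clay% = 118 / 187 * 100 = 63.1016%

63.1016%


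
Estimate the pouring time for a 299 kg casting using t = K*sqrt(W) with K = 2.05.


Formula: t = K * sqrt(W)
sqrt(W) = sqrt(299) = 17.29162
t = 2.05 * 17.29162 = 35.4478 s


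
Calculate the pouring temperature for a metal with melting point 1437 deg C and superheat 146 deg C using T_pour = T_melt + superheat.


Formula: T_pour = T_melt + Superheat
T_pour = 1437 + 146 = 1583 deg C

1583 deg C


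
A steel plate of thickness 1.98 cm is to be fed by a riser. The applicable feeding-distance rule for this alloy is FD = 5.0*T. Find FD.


Formula: FD = 5.0 * T  (riser feeding-distance rule)
FD = 5.0 * 1.98 cm = 9.9000 cm


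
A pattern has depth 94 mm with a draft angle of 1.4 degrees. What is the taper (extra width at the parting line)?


Formula: taper = depth * tan(draft_angle)
tan(1.4 deg) = 0.0244395
taper = 94 mm * 0.0244395 = 2.2973 mm


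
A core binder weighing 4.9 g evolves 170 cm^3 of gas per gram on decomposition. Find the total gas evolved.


Formula: V_gas = W_binder * gas_evolution_rate
V = 4.9 g * 170 cm^3/g = 833.0000 cm^3


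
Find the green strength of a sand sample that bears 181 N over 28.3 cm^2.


Formula: Compressive Strength = Force / Area
Strength = 181 N / 28.3 cm^2 = 6.3958 N/cm^2

Final answer: 6.3958 N/cm^2


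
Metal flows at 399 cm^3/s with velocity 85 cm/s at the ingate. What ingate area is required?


Formula: A_ingate = Q / v  (continuity equation)
A = 399 cm^3/s / 85 cm/s = 4.6941 cm^2

Answer: 4.6941 cm^2


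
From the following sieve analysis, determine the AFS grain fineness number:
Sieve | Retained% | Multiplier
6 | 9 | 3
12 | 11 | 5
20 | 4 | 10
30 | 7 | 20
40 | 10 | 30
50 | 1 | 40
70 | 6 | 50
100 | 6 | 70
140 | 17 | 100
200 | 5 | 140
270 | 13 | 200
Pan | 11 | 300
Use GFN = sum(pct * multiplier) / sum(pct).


Formula: GFN = sum(pct * multiplier) / sum(pct)
sum(pct * multiplier) = 9622
sum(pct) = 100
GFN = 9622 / 100 = 96.22

Final answer: 96.22


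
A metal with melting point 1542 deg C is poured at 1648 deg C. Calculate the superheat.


Formula: Superheat = T_pour - T_melt
Superheat = 1648 - 1542 = 106 deg C


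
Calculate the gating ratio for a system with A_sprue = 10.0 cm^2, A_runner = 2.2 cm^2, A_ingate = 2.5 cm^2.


Sprue:Runner:Ingate = 1 : 2.2/10.0 : 2.5/10.0 = 1:0.22:0.25


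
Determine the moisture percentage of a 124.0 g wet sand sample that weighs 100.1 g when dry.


Formula: MC = (W_wet - W_dry) / W_wet * 100
Water mass = 124.0 - 100.1 = 23.9 g
MC = 23.9 / 124.0 * 100 = 19.2742%

19.2742%


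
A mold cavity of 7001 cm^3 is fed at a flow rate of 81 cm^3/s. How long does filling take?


Formula: t_fill = V_mold / Q_flow
t = 7001 cm^3 / 81 cm^3/s = 86.4321 s

Answer: 86.4321 s


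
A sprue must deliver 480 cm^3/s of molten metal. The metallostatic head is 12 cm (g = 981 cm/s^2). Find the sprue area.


Formula: v = sqrt(2*g*h), A = Q/v
Velocity: v = sqrt(2 * 981 * 12) = sqrt(23544) = 153.4405 cm/s
Sprue area: A = Q / v = 480 / 153.4405 = 3.1282 cm^2


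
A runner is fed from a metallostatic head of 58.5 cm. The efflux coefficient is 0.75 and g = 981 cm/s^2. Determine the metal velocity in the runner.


Formula: v = Cd * sqrt(2 * g * h)  (Torricelli with discharge coefficient)
2*g*h = 2 * 981 * 58.5 = 114777.0 cm^2/s^2
sqrt(114777.0) = 338.78754 cm/s
v = 0.75 * 338.78754 = 254.0907 cm/s

Final answer: 254.0907 cm/s


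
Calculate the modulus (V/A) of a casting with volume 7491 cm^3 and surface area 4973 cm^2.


Formula: Casting Modulus M = V / A
M = 7491 cm^3 / 4973 cm^2 = 1.5063 cm


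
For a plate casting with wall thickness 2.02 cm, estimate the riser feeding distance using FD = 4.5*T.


Formula: FD = 4.5 * T  (riser feeding-distance rule)
FD = 4.5 * 2.02 cm = 9.0900 cm


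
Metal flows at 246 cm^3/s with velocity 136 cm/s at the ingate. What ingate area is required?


Formula: A_ingate = Q / v  (continuity equation)
A = 246 cm^3/s / 136 cm/s = 1.8088 cm^2

1.8088 cm^2


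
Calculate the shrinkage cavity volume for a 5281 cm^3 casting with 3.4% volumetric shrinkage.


Formula: V_shrink = V_casting * shrinkage_pct / 100
V_shrink = 5281 cm^3 * 3.4 / 100 = 179.5540 cm^3


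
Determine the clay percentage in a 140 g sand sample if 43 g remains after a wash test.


Formula: Clay% = (W_total - W_washed) / W_total * 100
Clay mass = 140 - 43 = 97 g
Clay% = 97 / 140 * 100 = 69.2857%

69.2857%


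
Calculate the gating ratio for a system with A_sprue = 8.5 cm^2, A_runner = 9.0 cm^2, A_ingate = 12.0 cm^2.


Sprue:Runner:Ingate = 1 : 9.0/8.5 : 12.0/8.5 = 1:1.06:1.41

Answer: 1:1.06:1.41


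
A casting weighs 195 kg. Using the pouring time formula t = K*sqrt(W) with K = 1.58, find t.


Formula: t = K * sqrt(W)
sqrt(W) = sqrt(195) = 13.96424
t = 1.58 * 13.96424 = 22.0635 s


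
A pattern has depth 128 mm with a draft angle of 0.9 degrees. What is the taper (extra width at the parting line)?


Formula: taper = depth * tan(draft_angle)
tan(0.9 deg) = 0.0157093
taper = 128 mm * 0.0157093 = 2.0108 mm


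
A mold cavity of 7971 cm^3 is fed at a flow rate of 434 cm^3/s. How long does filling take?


Formula: t_fill = V_mold / Q_flow
t = 7971 cm^3 / 434 cm^3/s = 18.3664 s


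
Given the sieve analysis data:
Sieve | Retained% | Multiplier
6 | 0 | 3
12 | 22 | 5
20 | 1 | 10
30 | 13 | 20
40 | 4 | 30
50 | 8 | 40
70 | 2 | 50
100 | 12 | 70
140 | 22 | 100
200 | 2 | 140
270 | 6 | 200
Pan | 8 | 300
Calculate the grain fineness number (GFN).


Formula: GFN = sum(pct * multiplier) / sum(pct)
sum(pct * multiplier) = 7840
sum(pct) = 100
GFN = 7840 / 100 = 78.40

78.40


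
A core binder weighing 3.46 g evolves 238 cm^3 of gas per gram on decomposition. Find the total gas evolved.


Formula: V_gas = W_binder * gas_evolution_rate
V = 3.46 g * 238 cm^3/g = 823.4800 cm^3

823.4800 cm^3


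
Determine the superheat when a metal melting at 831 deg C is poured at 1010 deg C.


Formula: Superheat = T_pour - T_melt
Superheat = 1010 - 831 = 179 deg C

Answer: 179 deg C


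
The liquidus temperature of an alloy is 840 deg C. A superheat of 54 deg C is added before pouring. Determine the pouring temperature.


Formula: T_pour = T_melt + Superheat
T_pour = 840 + 54 = 894 deg C

Answer: 894 deg C


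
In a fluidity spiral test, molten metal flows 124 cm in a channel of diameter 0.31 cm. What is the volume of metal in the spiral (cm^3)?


Formula: V = pi * (d/2)^2 * L  (cylinder volume)
Radius = 0.31/2 = 0.155 cm
V = pi * 0.155^2 * 124 = 9.3591 cm^3

9.3591 cm^3


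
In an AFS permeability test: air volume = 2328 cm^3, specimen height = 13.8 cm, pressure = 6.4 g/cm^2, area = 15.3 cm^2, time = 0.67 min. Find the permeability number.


Formula: Permeability Number P = (V * H) / (p * A * t)
Numerator: V * H = 2328 * 13.8 = 32126.4
Denominator: p * A * t = 6.4 * 15.3 * 0.67 = 65.6064
P = 32126.4 / 65.6064 = 489.6839

Answer: 489.6839


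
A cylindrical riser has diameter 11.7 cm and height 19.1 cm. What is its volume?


Formula: V = pi * (D/2)^2 * H  (cylinder volume)
Radius = D/2 = 11.7/2 = 5.85 cm
V = pi * 5.85^2 * 19.1 = 2053.5013 cm^3

Final answer: 2053.5013 cm^3


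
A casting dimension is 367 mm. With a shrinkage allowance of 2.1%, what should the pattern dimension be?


Formula: L_pattern = L_casting * (1 + shrinkage_rate/100)
Shrinkage factor = 1 + 2.1/100 = 1.021
L_pattern = 367 mm * 1.021 = 374.7070 mm

374.7070 mm
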